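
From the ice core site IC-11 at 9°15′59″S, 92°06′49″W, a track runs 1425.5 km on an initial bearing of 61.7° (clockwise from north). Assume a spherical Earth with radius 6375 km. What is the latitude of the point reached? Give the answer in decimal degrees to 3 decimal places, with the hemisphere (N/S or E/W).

3.053°S

IC-11: φ = -9.26639°, λ = -92.11361°
δ = d/R = 1425.5/6375 = 0.223608 rad
φ₂ = arcsin(sin φ₁ cos δ + cos φ₁ sin δ cos θ)
   = arcsin(-0.16102·0.97510 + 0.98695·0.22175·0.47409) = -3.05297°
λ₂ = λ₁ + atan2(sin θ sin δ cos φ₁, cos δ − sin φ₁ sin φ₂) = -80.83836°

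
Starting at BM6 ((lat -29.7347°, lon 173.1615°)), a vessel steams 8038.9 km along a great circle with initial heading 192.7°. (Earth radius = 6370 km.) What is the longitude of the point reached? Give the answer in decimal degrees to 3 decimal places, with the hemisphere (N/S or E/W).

39.907°E

δ = d/R = 8038.9/6370 = 1.261994 rad
φ₂ = arcsin(sin φ₁ cos δ + cos φ₁ sin δ cos θ)
   = arcsin(-0.49598·0.30392 + 0.86833·0.95270·-0.97553) = -73.28697°
λ₂ = λ₁ + atan2(sin θ sin δ cos φ₁, cos δ − sin φ₁ sin φ₂) = 39.90665°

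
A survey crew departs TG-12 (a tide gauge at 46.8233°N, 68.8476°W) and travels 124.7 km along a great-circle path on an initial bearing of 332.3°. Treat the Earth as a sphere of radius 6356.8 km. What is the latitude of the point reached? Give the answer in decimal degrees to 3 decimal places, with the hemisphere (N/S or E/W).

δ = d/R = 124.7/6356.8 = 0.019617 rad
φ₂ = arcsin(sin φ₁ cos δ + cos φ₁ sin δ cos θ)
   = arcsin(0.72925·0.99981 + 0.68425·0.01962·0.88539) = 47.81585°
λ₂ = λ₁ + atan2(sin θ sin δ cos φ₁, cos δ − sin φ₁ sin φ₂) = -69.62561°

47.816°N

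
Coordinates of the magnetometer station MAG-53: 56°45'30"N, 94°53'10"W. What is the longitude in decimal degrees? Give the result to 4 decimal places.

94.8861°W

94° + 53′/60 + 10″/3600 = 94 + 0.88333 + 0.00278 = 94.8861°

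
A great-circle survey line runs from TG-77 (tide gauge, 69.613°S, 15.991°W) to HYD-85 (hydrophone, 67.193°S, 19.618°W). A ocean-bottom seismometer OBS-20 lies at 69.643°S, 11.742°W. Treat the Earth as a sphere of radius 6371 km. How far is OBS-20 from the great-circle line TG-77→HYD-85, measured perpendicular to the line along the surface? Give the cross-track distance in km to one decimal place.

δ₁₃ = central angle TG-77→OBS-20 = 0.025816 rad  (haversine)
θ₁₃ = bearing TG-77→OBS-20 = 93.153°,  θ₁₂ = bearing TG-77→HYD-85 = 329.420°
dₓₜ = R·arcsin(sin δ₁₃ · sin(θ₁₃ − θ₁₂)) = 6371·arcsin(0.02581·sin(-236.267°)) = 136.776 km
|dₓₜ| = 136.776 km

136.8 km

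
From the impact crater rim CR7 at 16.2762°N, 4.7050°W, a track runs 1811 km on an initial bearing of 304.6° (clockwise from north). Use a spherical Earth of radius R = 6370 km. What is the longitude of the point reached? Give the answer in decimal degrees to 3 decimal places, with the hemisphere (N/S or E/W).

δ = d/R = 1811/6370 = 0.284301 rad
φ₂ = arcsin(sin φ₁ cos δ + cos φ₁ sin δ cos θ)
   = arcsin(0.28027·0.95986 + 0.95992·0.28049·0.56784) = 24.95503°
λ₂ = λ₁ + atan2(sin θ sin δ cos φ₁, cos δ − sin φ₁ sin φ₂) = -19.45807°

19.458°W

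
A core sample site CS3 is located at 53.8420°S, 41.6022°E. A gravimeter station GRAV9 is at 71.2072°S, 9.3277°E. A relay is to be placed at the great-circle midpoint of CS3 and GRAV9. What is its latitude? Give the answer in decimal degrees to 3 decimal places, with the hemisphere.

63.374°S

Bx = cos φ₂ cos Δλ = 0.272375,  By = cos φ₂ sin Δλ = -0.172019
φₘ = atan2(sin φ₁ + sin φ₂, √((cos φ₁ + Bx)² + By²)) = -63.37393°
λₘ = λ₁ + atan2(By, cos φ₁ + Bx) = 30.32160°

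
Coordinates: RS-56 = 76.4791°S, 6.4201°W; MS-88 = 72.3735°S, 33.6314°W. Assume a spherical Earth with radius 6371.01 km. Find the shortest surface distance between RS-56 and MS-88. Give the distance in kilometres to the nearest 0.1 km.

Δφ = 4.1056°,  Δλ = -27.2113°
a = sin²(Δφ/2) + cos φ₁ cos φ₂ sin²(Δλ/2) = 0.005201
c = 2·arcsin(√a) = 0.144358 rad = 8.2711°
d = R·c = 6371.01 × 0.144358 = 919.7 km

919.7 km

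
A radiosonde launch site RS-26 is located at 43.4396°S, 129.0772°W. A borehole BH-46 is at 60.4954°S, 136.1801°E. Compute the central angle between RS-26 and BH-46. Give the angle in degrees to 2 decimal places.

55.33°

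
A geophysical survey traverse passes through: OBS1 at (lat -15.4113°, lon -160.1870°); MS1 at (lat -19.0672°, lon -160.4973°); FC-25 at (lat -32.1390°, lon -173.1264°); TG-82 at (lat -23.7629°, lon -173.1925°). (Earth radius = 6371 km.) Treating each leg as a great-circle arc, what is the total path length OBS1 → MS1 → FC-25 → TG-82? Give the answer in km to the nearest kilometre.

3264 km

OBS1→MS1: c = 0.064017 rad, d = 407.85 km
MS1→FC-25: c = 0.302063 rad, d = 1924.44 km
FC-25→TG-82: c = 0.146194 rad, d = 931.40 km
Total = 407.85 + 1924.44 + 931.40 = 3263.70 km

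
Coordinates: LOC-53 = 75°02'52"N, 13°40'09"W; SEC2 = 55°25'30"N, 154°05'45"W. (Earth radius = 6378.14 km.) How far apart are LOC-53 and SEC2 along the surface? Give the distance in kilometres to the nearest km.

5226 km

LOC-53: φ = +75.04778°, λ = -13.66917°
SEC2: φ = +55.42500°, λ = -154.09583°
Δφ = -19.6228°,  Δλ = -140.4267°
a = sin²(Δφ/2) + cos φ₁ cos φ₂ sin²(Δλ/2) = 0.158678
c = 2·arcsin(√a) = 0.819421 rad = 46.9494°
d = R·c = 6378.14 × 0.819421 = 5226.4 km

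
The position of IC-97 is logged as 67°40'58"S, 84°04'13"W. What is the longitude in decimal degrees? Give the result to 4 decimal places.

84.0703°W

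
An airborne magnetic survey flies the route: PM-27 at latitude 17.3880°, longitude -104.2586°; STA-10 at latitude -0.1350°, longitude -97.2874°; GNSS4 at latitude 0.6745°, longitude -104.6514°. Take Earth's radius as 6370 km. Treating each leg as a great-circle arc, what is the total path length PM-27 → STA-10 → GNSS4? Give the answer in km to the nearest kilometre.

PM-27→STA-10: c = 0.328457 rad, d = 2092.27 km
STA-10→GNSS4: c = 0.129298 rad, d = 823.63 km
Total = 2092.27 + 823.63 = 2915.90 km

2916 km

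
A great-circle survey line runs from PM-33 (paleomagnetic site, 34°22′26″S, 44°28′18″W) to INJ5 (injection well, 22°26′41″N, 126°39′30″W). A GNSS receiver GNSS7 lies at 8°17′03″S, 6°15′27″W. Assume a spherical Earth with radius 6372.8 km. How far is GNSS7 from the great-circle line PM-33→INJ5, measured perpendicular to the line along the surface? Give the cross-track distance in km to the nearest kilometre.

3580 km

PM-33: φ = -34.37389°, λ = -44.47167°
INJ5: φ = +22.44472°, λ = -126.65833°
GNSS7: φ = -8.28417°, λ = -6.25750°
δ₁₃ = central angle PM-33→GNSS7 = 0.762548 rad  (haversine)
θ₁₃ = bearing PM-33→GNSS7 = 62.398°,  θ₁₂ = bearing PM-33→INJ5 = 292.861°
dₓₜ = R·arcsin(sin δ₁₃ · sin(θ₁₃ − θ₁₂)) = 6372.8·arcsin(0.69077·sin(-230.463°)) = 3580.377 km
|dₓₜ| = 3580.377 km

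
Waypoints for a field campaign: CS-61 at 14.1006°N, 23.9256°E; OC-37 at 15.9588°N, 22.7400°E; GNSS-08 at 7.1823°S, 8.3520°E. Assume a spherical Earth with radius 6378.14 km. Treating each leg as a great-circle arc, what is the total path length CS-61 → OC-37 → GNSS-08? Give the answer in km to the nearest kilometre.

3268 km

CS-61→OC-37: c = 0.038094 rad, d = 242.97 km
OC-37→GNSS-08: c = 0.474283 rad, d = 3025.04 km
Total = 242.97 + 3025.04 = 3268.01 km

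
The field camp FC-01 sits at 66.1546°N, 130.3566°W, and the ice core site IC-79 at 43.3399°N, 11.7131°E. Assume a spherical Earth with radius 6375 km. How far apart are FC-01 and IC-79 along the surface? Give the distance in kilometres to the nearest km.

7419 km

Δφ = -22.8147°,  Δλ = 142.0697°
a = sin²(Δφ/2) + cos φ₁ cos φ₂ sin²(Δλ/2) = 0.302087
c = 2·arcsin(√a) = 1.163829 rad = 66.6825°
d = R·c = 6375 × 1.163829 = 7419.4 km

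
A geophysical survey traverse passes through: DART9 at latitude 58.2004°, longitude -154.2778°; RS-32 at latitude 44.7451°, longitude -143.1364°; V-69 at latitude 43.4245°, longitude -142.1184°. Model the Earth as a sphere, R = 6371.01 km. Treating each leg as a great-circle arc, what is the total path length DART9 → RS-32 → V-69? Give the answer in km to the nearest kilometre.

1846 km

DART9→RS-32: c = 0.263447 rad, d = 1678.42 km
RS-32→V-69: c = 0.026346 rad, d = 167.85 km
Total = 1678.42 + 167.85 = 1846.27 km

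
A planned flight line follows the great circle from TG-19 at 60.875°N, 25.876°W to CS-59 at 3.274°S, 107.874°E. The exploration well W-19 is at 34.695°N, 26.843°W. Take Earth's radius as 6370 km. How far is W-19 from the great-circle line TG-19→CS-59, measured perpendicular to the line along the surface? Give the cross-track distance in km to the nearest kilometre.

δ₁₃ = central angle TG-19→W-19 = 0.457056 rad  (haversine)
θ₁₃ = bearing TG-19→W-19 = 181.802°,  θ₁₂ = bearing TG-19→CS-59 = 51.420°
dₓₜ = R·arcsin(sin δ₁₃ · sin(θ₁₃ − θ₁₂)) = 6370·arcsin(0.44131·sin(130.381°)) = 2183.909 km
|dₓₜ| = 2183.909 km

2184 km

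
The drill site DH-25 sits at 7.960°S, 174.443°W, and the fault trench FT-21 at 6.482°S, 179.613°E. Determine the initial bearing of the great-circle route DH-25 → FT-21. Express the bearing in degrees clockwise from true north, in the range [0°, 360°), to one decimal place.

283.7°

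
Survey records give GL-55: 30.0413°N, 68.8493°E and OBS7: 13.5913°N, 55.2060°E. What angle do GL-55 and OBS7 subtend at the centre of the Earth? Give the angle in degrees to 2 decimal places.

Δφ = -16.4500°,  Δλ = -13.6433°
a = sin²(Δφ/2) + cos φ₁ cos φ₂ sin²(Δλ/2) = 0.032338
c = 2·arcsin(√a) = 0.361620 rad = 20.7193°

20.72°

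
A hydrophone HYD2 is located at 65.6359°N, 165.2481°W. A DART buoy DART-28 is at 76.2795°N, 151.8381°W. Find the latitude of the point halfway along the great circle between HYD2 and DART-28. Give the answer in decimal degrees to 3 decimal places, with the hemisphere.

Bx = cos φ₂ cos Δλ = 0.230719,  By = cos φ₂ sin Δλ = 0.055008
φₘ = atan2(sin φ₁ + sin φ₂, √((cos φ₁ + Bx)² + By²)) = 71.06980°
λₘ = λ₁ + atan2(By, cos φ₁ + Bx) = -160.36036°

71.070°N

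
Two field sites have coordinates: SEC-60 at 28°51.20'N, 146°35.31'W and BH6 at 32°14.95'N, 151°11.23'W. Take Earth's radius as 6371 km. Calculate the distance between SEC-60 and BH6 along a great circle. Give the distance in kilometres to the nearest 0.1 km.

580.0 km

SEC-60: φ = +28.85333°, λ = -146.58850°
BH6: φ = +32.24917°, λ = -151.18717°
Δφ = 3.3958°,  Δλ = -4.5987°
a = sin²(Δφ/2) + cos φ₁ cos φ₂ sin²(Δλ/2) = 0.002070
c = 2·arcsin(√a) = 0.091032 rad = 5.2157°
d = R·c = 6371 × 0.091032 = 580.0 km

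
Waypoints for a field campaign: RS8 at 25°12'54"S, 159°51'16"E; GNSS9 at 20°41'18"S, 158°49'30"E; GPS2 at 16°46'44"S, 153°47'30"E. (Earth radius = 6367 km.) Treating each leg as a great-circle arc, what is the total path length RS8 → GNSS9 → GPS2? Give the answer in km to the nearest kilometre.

1199 km

RS8: φ = -25.21500°, λ = +159.85444°
GNSS9: φ = -20.68833°, λ = +158.82500°
GPS2: φ = -16.77889°, λ = +153.79167°
RS8→GNSS9: c = 0.080718 rad, d = 513.93 km
GNSS9→GPS2: c = 0.107577 rad, d = 684.95 km
Total = 513.93 + 684.95 = 1198.87 km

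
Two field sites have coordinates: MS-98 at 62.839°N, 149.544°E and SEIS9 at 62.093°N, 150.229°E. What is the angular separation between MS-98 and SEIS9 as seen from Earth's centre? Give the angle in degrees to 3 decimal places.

Δφ = -0.7460°,  Δλ = 0.6850°
a = sin²(Δφ/2) + cos φ₁ cos φ₂ sin²(Δλ/2) = 0.000050
c = 2·arcsin(√a) = 0.014144 rad = 0.8104°

0.810°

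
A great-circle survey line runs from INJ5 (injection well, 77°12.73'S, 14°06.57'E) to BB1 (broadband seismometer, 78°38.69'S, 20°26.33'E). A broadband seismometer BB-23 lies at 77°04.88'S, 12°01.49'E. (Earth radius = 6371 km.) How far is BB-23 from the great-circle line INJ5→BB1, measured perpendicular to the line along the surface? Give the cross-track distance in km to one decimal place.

31.2 km

INJ5: φ = -77.21217°, λ = +14.10950°
BB1: φ = -78.64483°, λ = +20.43883°
BB-23: φ = -77.08133°, λ = +12.02483°
δ₁₃ = central angle INJ5→BB-23 = 0.008409 rad  (haversine)
θ₁₃ = bearing INJ5→BB-23 = 284.737°,  θ₁₂ = bearing INJ5→BB1 = 140.330°
dₓₜ = R·arcsin(sin δ₁₃ · sin(θ₁₃ − θ₁₂)) = 6371·arcsin(0.00841·sin(144.407°)) = 31.182 km
|dₓₜ| = 31.182 km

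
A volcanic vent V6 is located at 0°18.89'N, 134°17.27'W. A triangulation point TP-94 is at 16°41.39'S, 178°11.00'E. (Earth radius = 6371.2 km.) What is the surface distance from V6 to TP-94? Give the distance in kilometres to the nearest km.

V6: φ = +0.31483°, λ = -134.28783°
TP-94: φ = -16.68983°, λ = +178.18333°
Δφ = -17.0047°,  Δλ = -47.5288°
a = sin²(Δφ/2) + cos φ₁ cos φ₂ sin²(Δλ/2) = 0.177407
c = 2·arcsin(√a) = 0.869529 rad = 49.8203°
d = R·c = 6371.2 × 0.869529 = 5539.9 km

5540 km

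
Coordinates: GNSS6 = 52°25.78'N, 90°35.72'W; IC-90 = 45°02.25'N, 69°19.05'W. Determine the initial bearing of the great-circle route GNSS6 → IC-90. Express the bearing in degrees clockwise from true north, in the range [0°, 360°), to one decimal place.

GNSS6: φ = +52.42967°, λ = -90.59533°
IC-90: φ = +45.03750°, λ = -69.31750°
Δλ = 21.2778°
y = sin Δλ · cos φ₂ = 0.256435
x = cos φ₁ sin φ₂ − sin φ₁ cos φ₂ cos Δλ = -0.090480
θ = atan2(y, x) = 109.4347° → 109.4347° (mod 360°)

109.4°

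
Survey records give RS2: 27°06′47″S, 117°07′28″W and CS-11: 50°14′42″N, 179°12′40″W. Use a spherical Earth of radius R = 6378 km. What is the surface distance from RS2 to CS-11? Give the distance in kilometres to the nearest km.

10554 km

RS2: φ = -27.11306°, λ = -117.12444°
CS-11: φ = +50.24500°, λ = -179.21111°
Δφ = 77.3581°,  Δλ = -62.0867°
a = sin²(Δφ/2) + cos φ₁ cos φ₂ sin²(Δλ/2) = 0.541948
c = 2·arcsin(√a) = 1.654791 rad = 94.8125°
d = R·c = 6378 × 1.654791 = 10554.3 km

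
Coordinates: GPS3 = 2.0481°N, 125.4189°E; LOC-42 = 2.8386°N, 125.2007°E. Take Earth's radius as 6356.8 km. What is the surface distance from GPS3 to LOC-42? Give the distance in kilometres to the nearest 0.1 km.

91.0 km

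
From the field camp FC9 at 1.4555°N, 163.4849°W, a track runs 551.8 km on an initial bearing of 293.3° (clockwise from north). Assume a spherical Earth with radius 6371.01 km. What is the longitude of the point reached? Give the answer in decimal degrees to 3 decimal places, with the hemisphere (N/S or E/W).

δ = d/R = 551.8/6371.01 = 0.086611 rad
φ₂ = arcsin(sin φ₁ cos δ + cos φ₁ sin δ cos θ)
   = arcsin(0.02540·0.99625 + 0.99968·0.08650·0.39555) = 3.41169°
λ₂ = λ₁ + atan2(sin θ sin δ cos φ₁, cos δ − sin φ₁ sin φ₂) = -168.04986°

168.050°W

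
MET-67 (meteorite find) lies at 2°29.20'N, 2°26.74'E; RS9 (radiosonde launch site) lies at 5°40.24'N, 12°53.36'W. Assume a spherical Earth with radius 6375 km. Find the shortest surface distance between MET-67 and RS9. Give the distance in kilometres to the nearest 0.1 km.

1738.2 km

MET-67: φ = +2.48667°, λ = +2.44567°
RS9: φ = +5.67067°, λ = -12.88933°
Δφ = 3.1840°,  Δλ = -15.3350°
a = sin²(Δφ/2) + cos φ₁ cos φ₂ sin²(Δλ/2) = 0.018470
c = 2·arcsin(√a) = 0.272653 rad = 15.6218°
d = R·c = 6375 × 0.272653 = 1738.2 km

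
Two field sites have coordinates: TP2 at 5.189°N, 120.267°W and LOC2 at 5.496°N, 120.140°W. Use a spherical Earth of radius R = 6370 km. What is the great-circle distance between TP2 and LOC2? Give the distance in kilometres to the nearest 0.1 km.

Δφ = 0.3070°,  Δλ = 0.1270°
a = sin²(Δφ/2) + cos φ₁ cos φ₂ sin²(Δλ/2) = 0.000008
c = 2·arcsin(√a) = 0.005795 rad = 0.3320°
d = R·c = 6370 × 0.005795 = 36.9 km

36.9 km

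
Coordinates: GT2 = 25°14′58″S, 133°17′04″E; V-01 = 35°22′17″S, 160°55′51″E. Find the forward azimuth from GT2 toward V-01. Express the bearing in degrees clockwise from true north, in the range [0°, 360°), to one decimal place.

GT2: φ = -25.24944°, λ = +133.28444°
V-01: φ = -35.37139°, λ = +160.93083°
Δλ = 27.6464°
y = sin Δλ · cos φ₂ = 0.378364
x = cos φ₁ sin φ₂ − sin φ₁ cos φ₂ cos Δλ = -0.215456
θ = atan2(y, x) = 119.6589° → 119.6589° (mod 360°)

119.7°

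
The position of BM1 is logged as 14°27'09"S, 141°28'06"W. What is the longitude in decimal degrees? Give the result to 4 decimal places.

141.4683°W

141° + 28′/60 + 6″/3600 = 141 + 0.46667 + 0.00167 = 141.4683°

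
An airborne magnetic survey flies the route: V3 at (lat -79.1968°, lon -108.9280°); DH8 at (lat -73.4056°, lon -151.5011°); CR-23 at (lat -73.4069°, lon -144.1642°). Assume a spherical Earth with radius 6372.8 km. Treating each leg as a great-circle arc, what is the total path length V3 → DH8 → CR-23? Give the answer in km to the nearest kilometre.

1484 km

V3→DH8: c = 0.196344 rad, d = 1251.26 km
DH8→CR-23: c = 0.036547 rad, d = 232.91 km
Total = 1251.26 + 232.91 = 1484.17 km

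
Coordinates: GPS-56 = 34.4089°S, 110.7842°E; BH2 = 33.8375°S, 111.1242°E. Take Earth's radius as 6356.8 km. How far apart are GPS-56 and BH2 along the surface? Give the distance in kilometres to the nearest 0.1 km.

70.7 km

Δφ = 0.5714°,  Δλ = 0.3400°
a = sin²(Δφ/2) + cos φ₁ cos φ₂ sin²(Δλ/2) = 0.000031
c = 2·arcsin(√a) = 0.011117 rad = 0.6370°
d = R·c = 6356.8 × 0.011117 = 70.7 km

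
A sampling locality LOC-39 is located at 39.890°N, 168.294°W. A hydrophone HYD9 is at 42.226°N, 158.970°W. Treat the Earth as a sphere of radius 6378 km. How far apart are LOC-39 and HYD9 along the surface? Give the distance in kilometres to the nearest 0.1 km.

Δφ = 2.3360°,  Δλ = 9.3240°
a = sin²(Δφ/2) + cos φ₁ cos φ₂ sin²(Δλ/2) = 0.004169
c = 2·arcsin(√a) = 0.129223 rad = 7.4039°
d = R·c = 6378 × 0.129223 = 824.2 km

824.2 km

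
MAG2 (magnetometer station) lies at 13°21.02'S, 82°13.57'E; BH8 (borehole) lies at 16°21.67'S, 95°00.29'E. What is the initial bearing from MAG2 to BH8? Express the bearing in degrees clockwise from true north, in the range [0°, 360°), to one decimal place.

MAG2: φ = -13.35033°, λ = +82.22617°
BH8: φ = -16.36117°, λ = +95.00483°
Δλ = 12.7787°
y = sin Δλ · cos φ₂ = 0.212229
x = cos φ₁ sin φ₂ − sin φ₁ cos φ₂ cos Δλ = -0.058012
θ = atan2(y, x) = 105.2882° → 105.2882° (mod 360°)

105.3°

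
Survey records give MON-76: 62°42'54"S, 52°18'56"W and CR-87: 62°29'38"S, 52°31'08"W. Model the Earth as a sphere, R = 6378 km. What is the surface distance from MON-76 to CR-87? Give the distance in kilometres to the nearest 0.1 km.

MON-76: φ = -62.71500°, λ = -52.31556°
CR-87: φ = -62.49389°, λ = -52.51889°
Δφ = 0.2211°,  Δλ = -0.2033°
a = sin²(Δφ/2) + cos φ₁ cos φ₂ sin²(Δλ/2) = 0.000004
c = 2·arcsin(√a) = 0.004190 rad = 0.2401°
d = R·c = 6378 × 0.004190 = 26.7 km

26.7 km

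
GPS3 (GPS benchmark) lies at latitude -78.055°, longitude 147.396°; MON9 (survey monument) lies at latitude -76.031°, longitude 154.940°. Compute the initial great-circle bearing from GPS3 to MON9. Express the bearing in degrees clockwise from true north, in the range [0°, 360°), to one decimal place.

43.6°

Δλ = 7.5440°
y = sin Δλ · cos φ₂ = 0.031692
x = cos φ₁ sin φ₂ − sin φ₁ cos φ₂ cos Δλ = 0.033274
θ = atan2(y, x) = 43.6055° → 43.6055° (mod 360°)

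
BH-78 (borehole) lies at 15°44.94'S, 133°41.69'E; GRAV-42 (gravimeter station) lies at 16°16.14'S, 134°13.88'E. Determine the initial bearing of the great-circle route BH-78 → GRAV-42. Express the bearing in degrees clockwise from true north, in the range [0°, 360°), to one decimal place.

BH-78: φ = -15.74900°, λ = +133.69483°
GRAV-42: φ = -16.26900°, λ = +134.23133°
Δλ = 0.5365°
y = sin Δλ · cos φ₂ = 0.008989
x = cos φ₁ sin φ₂ − sin φ₁ cos φ₂ cos Δλ = -0.009087
θ = atan2(y, x) = 135.3119° → 135.3119° (mod 360°)

135.3°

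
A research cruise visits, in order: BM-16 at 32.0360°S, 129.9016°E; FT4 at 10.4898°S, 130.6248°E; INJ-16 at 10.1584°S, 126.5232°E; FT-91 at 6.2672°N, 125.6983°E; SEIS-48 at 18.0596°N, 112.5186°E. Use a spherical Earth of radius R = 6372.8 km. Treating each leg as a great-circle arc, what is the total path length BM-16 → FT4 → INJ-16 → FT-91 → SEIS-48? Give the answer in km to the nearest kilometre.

BM-16→FT4: c = 0.376233 rad, d = 2397.66 km
FT4→INJ-16: c = 0.070664 rad, d = 450.33 km
INJ-16→FT-91: c = 0.287039 rad, d = 1829.24 km
FT-91→SEIS-48: c = 0.304485 rad, d = 1940.42 km
Total = 2397.66 + 450.33 + 1829.24 + 1940.42 = 6617.65 km

6618 km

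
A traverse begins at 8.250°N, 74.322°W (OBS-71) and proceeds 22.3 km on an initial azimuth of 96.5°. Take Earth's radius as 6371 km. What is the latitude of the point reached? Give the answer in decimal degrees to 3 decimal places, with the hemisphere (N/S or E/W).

8.227°N

δ = d/R = 22.3/6371 = 0.003500 rad
φ₂ = arcsin(sin φ₁ cos δ + cos φ₁ sin δ cos θ)
   = arcsin(0.14349·0.99999 + 0.98965·0.00350·-0.11320) = 8.22725°
λ₂ = λ₁ + atan2(sin θ sin δ cos φ₁, cos δ − sin φ₁ sin φ₂) = -74.12067°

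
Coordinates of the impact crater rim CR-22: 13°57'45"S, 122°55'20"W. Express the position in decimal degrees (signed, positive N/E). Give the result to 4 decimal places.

lat: 13.9625° S → -13.9625°
lon: 122.9222° W → -122.9222°

-13.9625°, -122.9222°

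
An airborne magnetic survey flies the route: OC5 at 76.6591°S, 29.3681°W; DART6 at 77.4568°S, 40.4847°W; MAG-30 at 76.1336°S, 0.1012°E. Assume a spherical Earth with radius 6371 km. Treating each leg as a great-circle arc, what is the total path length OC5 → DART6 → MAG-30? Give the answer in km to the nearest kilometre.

OC5→DART6: c = 0.045549 rad, d = 290.19 km
DART6→MAG-30: c = 0.160095 rad, d = 1019.96 km
Total = 290.19 + 1019.96 = 1310.16 km

1310 km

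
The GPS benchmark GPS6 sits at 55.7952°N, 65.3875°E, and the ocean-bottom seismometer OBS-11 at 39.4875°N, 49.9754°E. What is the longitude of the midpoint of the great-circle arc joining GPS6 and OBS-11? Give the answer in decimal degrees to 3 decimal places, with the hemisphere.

Bx = cos φ₂ cos Δλ = 0.744010,  By = cos φ₂ sin Δλ = -0.205104
φₘ = atan2(sin φ₁ + sin φ₂, √((cos φ₁ + Bx)² + By²)) = 47.89359°
λₘ = λ₁ + atan2(By, cos φ₁ + Bx) = 56.46336°

56.463°E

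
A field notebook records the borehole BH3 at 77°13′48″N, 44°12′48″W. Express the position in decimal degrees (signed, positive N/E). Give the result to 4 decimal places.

+77.2300°, -44.2133°

lat: 77.2300° N → +77.2300°
lon: 44.2133° W → -44.2133°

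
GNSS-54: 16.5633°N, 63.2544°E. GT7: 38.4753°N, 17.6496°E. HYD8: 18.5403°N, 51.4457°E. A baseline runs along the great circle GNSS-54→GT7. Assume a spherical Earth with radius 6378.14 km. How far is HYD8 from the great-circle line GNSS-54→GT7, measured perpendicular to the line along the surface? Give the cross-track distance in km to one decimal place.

δ₁₃ = central angle GNSS-54→HYD8 = 0.199468 rad  (haversine)
θ₁₃ = bearing GNSS-54→HYD8 = 281.711°,  θ₁₂ = bearing GNSS-54→GT7 = 308.202°
dₓₜ = R·arcsin(sin δ₁₃ · sin(θ₁₃ − θ₁₂)) = 6378.14·arcsin(0.19815·sin(-26.491°)) = -564.471 km
|dₓₜ| = 564.471 km

564.5 km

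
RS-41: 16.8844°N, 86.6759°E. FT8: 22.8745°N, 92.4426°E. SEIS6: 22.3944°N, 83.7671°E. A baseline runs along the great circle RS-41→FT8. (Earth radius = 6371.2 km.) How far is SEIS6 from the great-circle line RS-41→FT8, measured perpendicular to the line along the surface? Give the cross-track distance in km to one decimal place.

630.4 km

δ₁₃ = central angle RS-41→SEIS6 = 0.107387 rad  (haversine)
θ₁₃ = bearing RS-41→SEIS6 = 334.039°,  θ₁₂ = bearing RS-41→FT8 = 41.210°
dₓₜ = R·arcsin(sin δ₁₃ · sin(θ₁₃ − θ₁₂)) = 6371.2·arcsin(0.10718·sin(292.829°)) = -630.408 km
|dₓₜ| = 630.408 km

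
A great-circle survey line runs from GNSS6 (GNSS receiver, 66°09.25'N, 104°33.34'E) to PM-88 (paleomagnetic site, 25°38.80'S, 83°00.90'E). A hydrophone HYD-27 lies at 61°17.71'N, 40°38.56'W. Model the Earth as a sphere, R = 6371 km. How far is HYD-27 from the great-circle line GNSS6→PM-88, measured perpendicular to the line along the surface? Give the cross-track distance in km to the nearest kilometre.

3305 km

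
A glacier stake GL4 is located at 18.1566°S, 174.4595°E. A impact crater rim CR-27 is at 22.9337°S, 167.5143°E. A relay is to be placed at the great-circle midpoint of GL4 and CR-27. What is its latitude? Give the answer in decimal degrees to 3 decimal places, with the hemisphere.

20.580°S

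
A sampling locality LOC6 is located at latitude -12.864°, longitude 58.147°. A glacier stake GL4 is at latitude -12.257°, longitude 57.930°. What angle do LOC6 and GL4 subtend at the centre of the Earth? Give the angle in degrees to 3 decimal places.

0.643°

Δφ = 0.6070°,  Δλ = -0.2170°
a = sin²(Δφ/2) + cos φ₁ cos φ₂ sin²(Δλ/2) = 0.000031
c = 2·arcsin(√a) = 0.011221 rad = 0.6429°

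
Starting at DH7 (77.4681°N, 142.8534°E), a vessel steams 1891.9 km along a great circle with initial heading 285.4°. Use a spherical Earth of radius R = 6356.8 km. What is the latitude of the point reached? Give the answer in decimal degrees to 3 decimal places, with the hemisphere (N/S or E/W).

71.834°N

δ = d/R = 1891.9/6356.8 = 0.297618 rad
φ₂ = arcsin(sin φ₁ cos δ + cos φ₁ sin δ cos θ)
   = arcsin(0.97618·0.95604 + 0.21698·0.29324·0.26556) = 71.83404°
λ₂ = λ₁ + atan2(sin θ sin δ cos φ₁, cos δ − sin φ₁ sin φ₂) = 77.78583°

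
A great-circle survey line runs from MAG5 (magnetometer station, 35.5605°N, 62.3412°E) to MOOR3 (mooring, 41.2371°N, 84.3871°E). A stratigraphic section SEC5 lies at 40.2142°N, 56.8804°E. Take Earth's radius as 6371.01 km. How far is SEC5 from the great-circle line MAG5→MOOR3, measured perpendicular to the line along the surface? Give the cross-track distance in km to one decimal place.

676.6 km

δ₁₃ = central angle MAG5→SEC5 = 0.110656 rad  (haversine)
θ₁₃ = bearing MAG5→SEC5 = 318.847°,  θ₁₂ = bearing MAG5→MOOR3 = 65.122°
dₓₜ = R·arcsin(sin δ₁₃ · sin(θ₁₃ − θ₁₂)) = 6371.01·arcsin(0.11043·sin(253.725°)) = -676.629 km
|dₓₜ| = 676.629 km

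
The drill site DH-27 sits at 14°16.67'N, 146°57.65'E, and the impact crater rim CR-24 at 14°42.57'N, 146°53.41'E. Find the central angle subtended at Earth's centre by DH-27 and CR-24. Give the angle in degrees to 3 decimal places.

DH-27: φ = +14.27783°, λ = +146.96083°
CR-24: φ = +14.70950°, λ = +146.89017°
Δφ = 0.4317°,  Δλ = -0.0707°
a = sin²(Δφ/2) + cos φ₁ cos φ₂ sin²(Δλ/2) = 0.000015
c = 2·arcsin(√a) = 0.007628 rad = 0.4371°

0.437°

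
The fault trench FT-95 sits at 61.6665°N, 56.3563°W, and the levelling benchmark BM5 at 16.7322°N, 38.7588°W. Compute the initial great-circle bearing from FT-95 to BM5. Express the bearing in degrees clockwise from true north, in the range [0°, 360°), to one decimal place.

Δλ = 17.5975°
y = sin Δλ · cos φ₂ = 0.289528
x = cos φ₁ sin φ₂ − sin φ₁ cos φ₂ cos Δλ = -0.666849
θ = atan2(y, x) = 156.5308° → 156.5308° (mod 360°)

156.5°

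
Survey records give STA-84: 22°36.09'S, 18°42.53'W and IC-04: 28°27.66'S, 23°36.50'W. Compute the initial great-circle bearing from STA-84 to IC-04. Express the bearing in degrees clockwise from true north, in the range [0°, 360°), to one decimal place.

216.0°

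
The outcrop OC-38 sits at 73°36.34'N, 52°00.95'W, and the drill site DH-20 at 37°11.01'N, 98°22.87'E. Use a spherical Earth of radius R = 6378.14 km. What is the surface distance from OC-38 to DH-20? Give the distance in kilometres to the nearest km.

7503 km

OC-38: φ = +73.60567°, λ = -52.01583°
DH-20: φ = +37.18350°, λ = +98.38117°
Δφ = -36.4222°,  Δλ = 150.3970°
a = sin²(Δφ/2) + cos φ₁ cos φ₂ sin²(Δλ/2) = 0.307859
c = 2·arcsin(√a) = 1.176366 rad = 67.4008°
d = R·c = 6378.14 × 1.176366 = 7503.0 km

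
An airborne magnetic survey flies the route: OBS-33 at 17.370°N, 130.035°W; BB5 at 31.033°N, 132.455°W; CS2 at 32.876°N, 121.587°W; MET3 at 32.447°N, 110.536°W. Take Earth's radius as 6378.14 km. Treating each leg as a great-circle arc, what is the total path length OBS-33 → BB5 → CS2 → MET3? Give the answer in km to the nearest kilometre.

3623 km

OBS-33→BB5: c = 0.241533 rad, d = 1540.53 km
BB5→CS2: c = 0.164041 rad, d = 1046.28 km
CS2→MET3: c = 0.162476 rad, d = 1036.29 km
Total = 1540.53 + 1046.28 + 1036.29 = 3623.10 km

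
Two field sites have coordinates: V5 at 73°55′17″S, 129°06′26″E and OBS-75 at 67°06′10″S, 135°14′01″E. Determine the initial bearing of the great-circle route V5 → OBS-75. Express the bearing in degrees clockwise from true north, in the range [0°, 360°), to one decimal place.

19.6°

V5: φ = -73.92139°, λ = +129.10722°
OBS-75: φ = -67.10278°, λ = +135.23361°
Δλ = 6.1264°
y = sin Δλ · cos φ₂ = 0.041523
x = cos φ₁ sin φ₂ − sin φ₁ cos φ₂ cos Δλ = 0.116591
θ = atan2(y, x) = 19.6031° → 19.6031° (mod 360°)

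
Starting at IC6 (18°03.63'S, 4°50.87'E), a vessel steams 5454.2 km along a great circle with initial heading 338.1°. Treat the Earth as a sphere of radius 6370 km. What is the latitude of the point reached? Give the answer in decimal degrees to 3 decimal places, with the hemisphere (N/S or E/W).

27.593°N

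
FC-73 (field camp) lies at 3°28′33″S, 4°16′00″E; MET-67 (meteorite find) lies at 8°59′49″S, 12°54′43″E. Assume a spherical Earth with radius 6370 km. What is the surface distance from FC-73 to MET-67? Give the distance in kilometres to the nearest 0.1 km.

FC-73: φ = -3.47583°, λ = +4.26667°
MET-67: φ = -8.99694°, λ = +12.91194°
Δφ = -5.5211°,  Δλ = 8.6453°
a = sin²(Δφ/2) + cos φ₁ cos φ₂ sin²(Δλ/2) = 0.007920
c = 2·arcsin(√a) = 0.178229 rad = 10.2118°
d = R·c = 6370 × 0.178229 = 1135.3 km

1135.3 km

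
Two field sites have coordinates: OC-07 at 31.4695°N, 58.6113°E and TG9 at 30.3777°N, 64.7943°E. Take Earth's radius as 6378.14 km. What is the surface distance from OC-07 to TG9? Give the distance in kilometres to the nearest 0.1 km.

Δφ = -1.0918°,  Δλ = 6.1830°
a = sin²(Δφ/2) + cos φ₁ cos φ₂ sin²(Δλ/2) = 0.002231
c = 2·arcsin(√a) = 0.094501 rad = 5.4145°
d = R·c = 6378.14 × 0.094501 = 602.7 km

602.7 km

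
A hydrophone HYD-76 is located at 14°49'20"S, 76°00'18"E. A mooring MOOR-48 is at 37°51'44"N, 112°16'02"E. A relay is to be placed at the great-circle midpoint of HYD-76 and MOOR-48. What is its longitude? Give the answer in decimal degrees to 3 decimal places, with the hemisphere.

92.243°E

HYD-76: φ = -14.82222°, λ = +76.00500°
MOOR-48: φ = +37.86222°, λ = +112.26722°
Bx = cos φ₂ cos Δλ = 0.636579,  By = cos φ₂ sin Δλ = 0.466968
φₘ = atan2(sin φ₁ + sin φ₂, √((cos φ₁ + Bx)² + By²)) = 12.09815°
λₘ = λ₁ + atan2(By, cos φ₁ + Bx) = 92.24340°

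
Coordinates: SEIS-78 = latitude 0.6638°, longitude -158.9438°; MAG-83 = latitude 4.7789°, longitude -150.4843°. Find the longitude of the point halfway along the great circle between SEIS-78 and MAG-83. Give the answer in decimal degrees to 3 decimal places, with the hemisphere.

Bx = cos φ₂ cos Δλ = 0.985682,  By = cos φ₂ sin Δλ = 0.146599
φₘ = atan2(sin φ₁ + sin φ₂, √((cos φ₁ + Bx)² + By²)) = 2.72877°
λₘ = λ₁ + atan2(By, cos φ₁ + Bx) = -154.72129°

154.721°W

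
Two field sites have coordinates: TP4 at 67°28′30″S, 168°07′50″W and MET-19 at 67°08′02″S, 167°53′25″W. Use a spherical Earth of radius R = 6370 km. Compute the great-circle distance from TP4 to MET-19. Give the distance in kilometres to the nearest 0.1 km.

TP4: φ = -67.47500°, λ = -168.13056°
MET-19: φ = -67.13389°, λ = -167.89028°
Δφ = 0.3411°,  Δλ = 0.2403°
a = sin²(Δφ/2) + cos φ₁ cos φ₂ sin²(Δλ/2) = 0.000010
c = 2·arcsin(√a) = 0.006169 rad = 0.3535°
d = R·c = 6370 × 0.006169 = 39.3 km

39.3 km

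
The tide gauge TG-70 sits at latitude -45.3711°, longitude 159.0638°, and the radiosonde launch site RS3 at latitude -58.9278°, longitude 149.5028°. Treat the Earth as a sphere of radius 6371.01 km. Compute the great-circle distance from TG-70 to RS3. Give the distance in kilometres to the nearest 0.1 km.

1638.7 km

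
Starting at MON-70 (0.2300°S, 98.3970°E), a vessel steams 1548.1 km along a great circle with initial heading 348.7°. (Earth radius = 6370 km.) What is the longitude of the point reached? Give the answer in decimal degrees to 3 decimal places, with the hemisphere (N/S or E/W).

δ = d/R = 1548.1/6370 = 0.243030 rad
φ₂ = arcsin(sin φ₁ cos δ + cos φ₁ sin δ cos θ)
   = arcsin(-0.00401·0.97061 + 0.99999·0.24064·0.98061) = 13.41964°
λ₂ = λ₁ + atan2(sin θ sin δ cos φ₁, cos δ − sin φ₁ sin φ₂) = 95.61839°

95.618°E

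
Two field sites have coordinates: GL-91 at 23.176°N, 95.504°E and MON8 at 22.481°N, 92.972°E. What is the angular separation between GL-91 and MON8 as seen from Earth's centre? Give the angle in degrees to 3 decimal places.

2.435°

Δφ = -0.6950°,  Δλ = -2.5320°
a = sin²(Δφ/2) + cos φ₁ cos φ₂ sin²(Δλ/2) = 0.000451
c = 2·arcsin(√a) = 0.042497 rad = 2.4349°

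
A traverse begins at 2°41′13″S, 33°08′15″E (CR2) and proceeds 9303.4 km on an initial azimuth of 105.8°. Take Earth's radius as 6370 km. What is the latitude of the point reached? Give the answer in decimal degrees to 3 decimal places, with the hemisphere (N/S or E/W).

15.991°S

CR2: φ = -2.68694°, λ = +33.13750°
δ = d/R = 9303.4/6370 = 1.460502 rad
φ₂ = arcsin(sin φ₁ cos δ + cos φ₁ sin δ cos θ)
   = arcsin(-0.04688·0.11007 + 0.99890·0.99392·-0.27228) = -15.99111°
λ₂ = λ₁ + atan2(sin θ sin δ cos φ₁, cos δ − sin φ₁ sin φ₂) = 117.33049°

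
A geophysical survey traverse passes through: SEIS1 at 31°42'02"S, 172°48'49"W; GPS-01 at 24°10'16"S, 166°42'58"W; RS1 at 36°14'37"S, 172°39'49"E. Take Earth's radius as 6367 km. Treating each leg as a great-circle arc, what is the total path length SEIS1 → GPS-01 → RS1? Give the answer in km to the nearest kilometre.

SEIS1: φ = -31.70056°, λ = -172.81361°
GPS-01: φ = -24.17111°, λ = -166.71611°
RS1: φ = -36.24361°, λ = +172.66361°
SEIS1→GPS-01: c = 0.161506 rad, d = 1028.31 km
GPS-01→RS1: c = 0.374352 rad, d = 2383.50 km
Total = 1028.31 + 2383.50 = 3411.81 km

3412 km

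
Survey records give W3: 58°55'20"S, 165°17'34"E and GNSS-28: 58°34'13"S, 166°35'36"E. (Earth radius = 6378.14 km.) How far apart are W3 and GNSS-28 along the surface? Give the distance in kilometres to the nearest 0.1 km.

W3: φ = -58.92222°, λ = +165.29278°
GNSS-28: φ = -58.57028°, λ = +166.59333°
Δφ = 0.3519°,  Δλ = 1.3006°
a = sin²(Δφ/2) + cos φ₁ cos φ₂ sin²(Δλ/2) = 0.000044
c = 2·arcsin(√a) = 0.013282 rad = 0.7610°
d = R·c = 6378.14 × 0.013282 = 84.7 km

84.7 km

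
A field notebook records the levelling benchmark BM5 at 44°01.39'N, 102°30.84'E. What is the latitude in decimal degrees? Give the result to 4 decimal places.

44° + 1.39′/60 = 44 + 0.02317 = 44.0232°

44.0232°N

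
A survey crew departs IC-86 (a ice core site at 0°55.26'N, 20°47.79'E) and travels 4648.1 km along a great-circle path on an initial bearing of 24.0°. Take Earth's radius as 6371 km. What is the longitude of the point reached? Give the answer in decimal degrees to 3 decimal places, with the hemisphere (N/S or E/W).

IC-86: φ = +0.92100°, λ = +20.79650°
δ = d/R = 4648.1/6371 = 0.729571 rad
φ₂ = arcsin(sin φ₁ cos δ + cos φ₁ sin δ cos θ)
   = arcsin(0.01607·0.74546 + 0.99987·0.66655·0.91355) = 38.37660°
λ₂ = λ₁ + atan2(sin θ sin δ cos φ₁, cos δ − sin φ₁ sin φ₂) = 41.02881°

41.029°E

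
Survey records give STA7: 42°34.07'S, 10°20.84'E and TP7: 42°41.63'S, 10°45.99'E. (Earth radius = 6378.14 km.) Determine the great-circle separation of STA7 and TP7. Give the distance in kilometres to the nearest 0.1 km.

37.1 km

STA7: φ = -42.56783°, λ = +10.34733°
TP7: φ = -42.69383°, λ = +10.76650°
Δφ = -0.1260°,  Δλ = 0.4192°
a = sin²(Δφ/2) + cos φ₁ cos φ₂ sin²(Δλ/2) = 0.000008
c = 2·arcsin(√a) = 0.005814 rad = 0.3331°
d = R·c = 6378.14 × 0.005814 = 37.1 km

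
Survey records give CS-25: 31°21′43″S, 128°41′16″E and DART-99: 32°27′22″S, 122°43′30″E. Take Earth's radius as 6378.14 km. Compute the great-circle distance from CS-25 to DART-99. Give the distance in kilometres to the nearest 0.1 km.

576.4 km

CS-25: φ = -31.36194°, λ = +128.68778°
DART-99: φ = -32.45611°, λ = +122.72500°
Δφ = -1.0942°,  Δλ = -5.9628°
a = sin²(Δφ/2) + cos φ₁ cos φ₂ sin²(Δλ/2) = 0.002040
c = 2·arcsin(√a) = 0.090371 rad = 5.1779°
d = R·c = 6378.14 × 0.090371 = 576.4 km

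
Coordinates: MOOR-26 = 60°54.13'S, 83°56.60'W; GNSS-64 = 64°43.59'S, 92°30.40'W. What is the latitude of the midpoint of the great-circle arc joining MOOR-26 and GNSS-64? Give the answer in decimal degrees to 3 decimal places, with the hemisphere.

MOOR-26: φ = -60.90217°, λ = -83.94333°
GNSS-64: φ = -64.72650°, λ = -92.50667°
Bx = cos φ₂ cos Δλ = 0.422180,  By = cos φ₂ sin Δλ = -0.063572
φₘ = atan2(sin φ₁ + sin φ₂, √((cos φ₁ + Bx)² + By²)) = -62.87908°
λₘ = λ₁ + atan2(By, cos φ₁ + Bx) = -87.94617°

62.879°S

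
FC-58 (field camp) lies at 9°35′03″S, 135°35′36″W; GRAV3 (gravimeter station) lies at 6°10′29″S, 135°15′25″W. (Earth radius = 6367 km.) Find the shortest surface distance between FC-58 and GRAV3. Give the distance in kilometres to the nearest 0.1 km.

380.7 km

FC-58: φ = -9.58417°, λ = -135.59333°
GRAV3: φ = -6.17472°, λ = -135.25694°
Δφ = 3.4094°,  Δλ = 0.3364°
a = sin²(Δφ/2) + cos φ₁ cos φ₂ sin²(Δλ/2) = 0.000893
c = 2·arcsin(√a) = 0.059789 rad = 3.4257°
d = R·c = 6367 × 0.059789 = 380.7 km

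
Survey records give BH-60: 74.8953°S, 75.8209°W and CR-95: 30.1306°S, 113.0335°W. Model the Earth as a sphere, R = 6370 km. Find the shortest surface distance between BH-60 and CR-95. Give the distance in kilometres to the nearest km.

Δφ = 44.7647°,  Δλ = -37.2126°
a = sin²(Δφ/2) + cos φ₁ cos φ₂ sin²(Δλ/2) = 0.167941
c = 2·arcsin(√a) = 0.844483 rad = 48.3853°
d = R·c = 6370 × 0.844483 = 5379.4 km

5379 km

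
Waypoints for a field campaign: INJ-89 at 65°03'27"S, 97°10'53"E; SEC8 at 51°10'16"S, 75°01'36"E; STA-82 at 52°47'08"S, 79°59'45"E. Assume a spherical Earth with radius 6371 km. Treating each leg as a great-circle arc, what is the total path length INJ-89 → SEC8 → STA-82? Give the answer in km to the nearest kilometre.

INJ-89: φ = -65.05750°, λ = +97.18139°
SEC8: φ = -51.17111°, λ = +75.02667°
STA-82: φ = -52.78556°, λ = +79.99583°
INJ-89→SEC8: c = 0.313527 rad, d = 1997.48 km
SEC8→STA-82: c = 0.060378 rad, d = 384.67 km
Total = 1997.48 + 384.67 = 2382.15 km

2382 km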